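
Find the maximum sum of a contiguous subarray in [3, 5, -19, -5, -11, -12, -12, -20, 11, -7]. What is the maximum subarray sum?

Using Kadane's algorithm on [3, 5, -19, -5, -11, -12, -12, -20, 11, -7]:

Scanning through the array:
Position 1 (value 5): max_ending_here = 8, max_so_far = 8
Position 2 (value -19): max_ending_here = -11, max_so_far = 8
Position 3 (value -5): max_ending_here = -5, max_so_far = 8
Position 4 (value -11): max_ending_here = -11, max_so_far = 8
Position 5 (value -12): max_ending_here = -12, max_so_far = 8
Position 6 (value -12): max_ending_here = -12, max_so_far = 8
Position 7 (value -20): max_ending_here = -20, max_so_far = 8
Position 8 (value 11): max_ending_here = 11, max_so_far = 11
Position 9 (value -7): max_ending_here = 4, max_so_far = 11

Maximum subarray: [11]
Maximum sum: 11

The maximum subarray is [11] with sum 11. This subarray runs from index 8 to index 8.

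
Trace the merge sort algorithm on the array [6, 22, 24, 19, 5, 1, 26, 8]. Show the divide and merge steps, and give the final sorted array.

Merge sort trace:

Split: [6, 22, 24, 19, 5, 1, 26, 8] -> [6, 22, 24, 19] and [5, 1, 26, 8]
  Split: [6, 22, 24, 19] -> [6, 22] and [24, 19]
    Split: [6, 22] -> [6] and [22]
    Merge: [6] + [22] -> [6, 22]
    Split: [24, 19] -> [24] and [19]
    Merge: [24] + [19] -> [19, 24]
  Merge: [6, 22] + [19, 24] -> [6, 19, 22, 24]
  Split: [5, 1, 26, 8] -> [5, 1] and [26, 8]
    Split: [5, 1] -> [5] and [1]
    Merge: [5] + [1] -> [1, 5]
    Split: [26, 8] -> [26] and [8]
    Merge: [26] + [8] -> [8, 26]
  Merge: [1, 5] + [8, 26] -> [1, 5, 8, 26]
Merge: [6, 19, 22, 24] + [1, 5, 8, 26] -> [1, 5, 6, 8, 19, 22, 24, 26]

Final sorted array: [1, 5, 6, 8, 19, 22, 24, 26]

The merge sort proceeds by recursively splitting the array and merging sorted halves.
After all merges, the sorted array is [1, 5, 6, 8, 19, 22, 24, 26].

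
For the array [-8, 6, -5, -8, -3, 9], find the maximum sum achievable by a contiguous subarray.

Using Kadane's algorithm on [-8, 6, -5, -8, -3, 9]:

Scanning through the array:
Position 1 (value 6): max_ending_here = 6, max_so_far = 6
Position 2 (value -5): max_ending_here = 1, max_so_far = 6
Position 3 (value -8): max_ending_here = -7, max_so_far = 6
Position 4 (value -3): max_ending_here = -3, max_so_far = 6
Position 5 (value 9): max_ending_here = 9, max_so_far = 9

Maximum subarray: [9]
Maximum sum: 9

The maximum subarray is [9] with sum 9. This subarray runs from index 5 to index 5.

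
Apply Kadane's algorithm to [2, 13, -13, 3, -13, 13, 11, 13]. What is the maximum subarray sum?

Using Kadane's algorithm on [2, 13, -13, 3, -13, 13, 11, 13]:

Scanning through the array:
Position 1 (value 13): max_ending_here = 15, max_so_far = 15
Position 2 (value -13): max_ending_here = 2, max_so_far = 15
Position 3 (value 3): max_ending_here = 5, max_so_far = 15
Position 4 (value -13): max_ending_here = -8, max_so_far = 15
Position 5 (value 13): max_ending_here = 13, max_so_far = 15
Position 6 (value 11): max_ending_here = 24, max_so_far = 24
Position 7 (value 13): max_ending_here = 37, max_so_far = 37

Maximum subarray: [13, 11, 13]
Maximum sum: 37

The maximum subarray is [13, 11, 13] with sum 37. This subarray runs from index 5 to index 7.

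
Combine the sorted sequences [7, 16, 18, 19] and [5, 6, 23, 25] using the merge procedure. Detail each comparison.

Merging process:

Compare 7 vs 5: take 5 from right. Merged: [5]
Compare 7 vs 6: take 6 from right. Merged: [5, 6]
Compare 7 vs 23: take 7 from left. Merged: [5, 6, 7]
Compare 16 vs 23: take 16 from left. Merged: [5, 6, 7, 16]
Compare 18 vs 23: take 18 from left. Merged: [5, 6, 7, 16, 18]
Compare 19 vs 23: take 19 from left. Merged: [5, 6, 7, 16, 18, 19]
Append remaining from right: [23, 25]. Merged: [5, 6, 7, 16, 18, 19, 23, 25]

Final merged array: [5, 6, 7, 16, 18, 19, 23, 25]
Total comparisons: 6

The merged array is [5, 6, 7, 16, 18, 19, 23, 25], requiring 6 comparisons. The merge step runs in O(n) time where n is the total number of elements.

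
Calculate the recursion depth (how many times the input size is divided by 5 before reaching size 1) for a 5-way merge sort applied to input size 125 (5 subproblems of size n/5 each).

For divide and conquer with division factor 5:

Problem sizes at each level:
Level 0: 125
Level 1: 25
Level 2: 5
Level 3: 1

The root is level 0 and the size-1 base case is level 3 (the tree spans levels 0 through 3, i.e. 4 levels counting the root), so the depth is the number of divisions: log_5(125) = 3

The recursion tree depth is log_5(125) = 3. At each level, the problem size is divided by 5, so it takes 3 divisions to reduce to a base case of size 1. The algorithm makes 5 recursive calls at each level.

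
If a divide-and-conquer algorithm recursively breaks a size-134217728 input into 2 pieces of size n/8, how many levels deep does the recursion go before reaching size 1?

For divide and conquer with division factor 8:

Problem sizes at each level:
Level 0: 134217728
Level 1: 16777216
Level 2: 2097152
Level 3: 262144
Level 4: 32768
Level 5: 4096
Level 6: 512
Level 7: 64
Level 8: 8
Level 9: 1

The root is level 0 and the size-1 base case is level 9 (the tree spans levels 0 through 9, i.e. 10 levels counting the root), so the depth is the number of divisions: log_8(134217728) = 9

The recursion tree depth is log_8(134217728) = 9. At each level, the problem size is divided by 8, so it takes 9 divisions to reduce to a base case of size 1. The algorithm makes 2 recursive calls at each level.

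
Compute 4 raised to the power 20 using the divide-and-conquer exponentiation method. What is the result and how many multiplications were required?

Computing 4^20 by squaring (build up from 4^1; each line after the first costs one multiplication):

4^1 = 4
4^2 = (4^1)^2 = 4^2 = 16
4^4 = (4^2)^2 = 16^2 = 256
4^5 = 4 * 4^4 = 4 * 256 = 1024
4^10 = (4^5)^2 = 1024^2 = 1048576
4^20 = (4^10)^2 = 1048576^2 = 1099511627776

Result: 1099511627776
Multiplications needed: 5 (5 lines after 4^1)

4^20 = 1099511627776. Using exponentiation by squaring, this requires 5 multiplications. The key idea: if the exponent is even, square the half-power; if odd, multiply by the base once.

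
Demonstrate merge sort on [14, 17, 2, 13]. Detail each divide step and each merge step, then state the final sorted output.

Merge sort trace:

Split: [14, 17, 2, 13] -> [14, 17] and [2, 13]
  Split: [14, 17] -> [14] and [17]
  Merge: [14] + [17] -> [14, 17]
  Split: [2, 13] -> [2] and [13]
  Merge: [2] + [13] -> [2, 13]
Merge: [14, 17] + [2, 13] -> [2, 13, 14, 17]

Final sorted array: [2, 13, 14, 17]

The merge sort proceeds by recursively splitting the array and merging sorted halves.
After all merges, the sorted array is [2, 13, 14, 17].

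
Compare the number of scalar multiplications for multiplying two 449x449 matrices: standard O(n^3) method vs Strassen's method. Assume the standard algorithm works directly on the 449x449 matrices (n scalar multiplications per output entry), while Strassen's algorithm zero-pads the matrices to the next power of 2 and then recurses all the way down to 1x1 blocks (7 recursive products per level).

Matrix multiplication for 449x449 matrices:

Strassen's algorithm requires power-of-2 dimensions. Pad 449x449 to 512x512 (next power of 2).

Standard algorithm: 449^3 = 90518849 multiplications
Strassen's algorithm: 7^(log2(512)) = 7^9 = 40353607 multiplications
Savings: 90518849 - 40353607 = 50165242 multiplications

Standard: 90518849 multiplications (449^3). Strassen: 40353607 multiplications (7^9, after padding to 512x512). Strassen reduces 8 recursive multiplications to 7 at each level.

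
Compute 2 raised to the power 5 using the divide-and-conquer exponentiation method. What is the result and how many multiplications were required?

Computing 2^5 by squaring (build up from 2^1; each line after the first costs one multiplication):

2^1 = 2
2^2 = (2^1)^2 = 2^2 = 4
2^4 = (2^2)^2 = 4^2 = 16
2^5 = 2 * 2^4 = 2 * 16 = 32

Result: 32
Multiplications needed: 3 (3 lines after 2^1)

2^5 = 32. Using exponentiation by squaring, this requires 3 multiplications. The key idea: if the exponent is even, square the half-power; if odd, multiply by the base once.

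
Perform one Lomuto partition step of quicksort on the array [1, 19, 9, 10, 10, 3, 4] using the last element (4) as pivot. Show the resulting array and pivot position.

Lomuto partition with pivot = 4:

Initial array: [1, 19, 9, 10, 10, 3, 4]

arr[0]=1 <= 4: swap with position 0, array becomes [1, 19, 9, 10, 10, 3, 4]
arr[1]=19 > 4: no swap
arr[2]=9 > 4: no swap
arr[3]=10 > 4: no swap
arr[4]=10 > 4: no swap
arr[5]=3 <= 4: swap with position 1, array becomes [1, 3, 9, 10, 10, 19, 4]

Place pivot at position 2: [1, 3, 4, 10, 10, 19, 9]
Pivot position: 2

After partitioning with pivot 4, the array becomes [1, 3, 4, 10, 10, 19, 9]. The pivot is placed at index 2. All elements to the left of the pivot are <= 4, and all elements to the right are > 4.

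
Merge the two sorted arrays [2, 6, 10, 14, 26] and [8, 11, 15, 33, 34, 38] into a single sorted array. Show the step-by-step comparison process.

Merging process:

Compare 2 vs 8: take 2 from left. Merged: [2]
Compare 6 vs 8: take 6 from left. Merged: [2, 6]
Compare 10 vs 8: take 8 from right. Merged: [2, 6, 8]
Compare 10 vs 11: take 10 from left. Merged: [2, 6, 8, 10]
Compare 14 vs 11: take 11 from right. Merged: [2, 6, 8, 10, 11]
Compare 14 vs 15: take 14 from left. Merged: [2, 6, 8, 10, 11, 14]
Compare 26 vs 15: take 15 from right. Merged: [2, 6, 8, 10, 11, 14, 15]
Compare 26 vs 33: take 26 from left. Merged: [2, 6, 8, 10, 11, 14, 15, 26]
Append remaining from right: [33, 34, 38]. Merged: [2, 6, 8, 10, 11, 14, 15, 26, 33, 34, 38]

Final merged array: [2, 6, 8, 10, 11, 14, 15, 26, 33, 34, 38]
Total comparisons: 8

The merged array is [2, 6, 8, 10, 11, 14, 15, 26, 33, 34, 38], requiring 8 comparisons. The merge step runs in O(n) time where n is the total number of elements.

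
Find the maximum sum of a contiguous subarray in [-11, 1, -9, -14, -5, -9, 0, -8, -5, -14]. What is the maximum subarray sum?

Using Kadane's algorithm on [-11, 1, -9, -14, -5, -9, 0, -8, -5, -14]:

Scanning through the array:
Position 1 (value 1): max_ending_here = 1, max_so_far = 1
Position 2 (value -9): max_ending_here = -8, max_so_far = 1
Position 3 (value -14): max_ending_here = -14, max_so_far = 1
Position 4 (value -5): max_ending_here = -5, max_so_far = 1
Position 5 (value -9): max_ending_here = -9, max_so_far = 1
Position 6 (value 0): max_ending_here = 0, max_so_far = 1
Position 7 (value -8): max_ending_here = -8, max_so_far = 1
Position 8 (value -5): max_ending_here = -5, max_so_far = 1
Position 9 (value -14): max_ending_here = -14, max_so_far = 1

Maximum subarray: [1]
Maximum sum: 1

The maximum subarray is [1] with sum 1. This subarray runs from index 1 to index 1.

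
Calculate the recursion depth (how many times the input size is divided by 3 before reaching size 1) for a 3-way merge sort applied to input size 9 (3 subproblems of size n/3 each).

For divide and conquer with division factor 3:

Problem sizes at each level:
Level 0: 9
Level 1: 3
Level 2: 1

The root is level 0 and the size-1 base case is level 2 (the tree spans levels 0 through 2, i.e. 3 levels counting the root), so the depth is the number of divisions: log_3(9) = 2

The recursion tree depth is log_3(9) = 2. At each level, the problem size is divided by 3, so it takes 2 divisions to reduce to a base case of size 1. The algorithm makes 3 recursive calls at each level.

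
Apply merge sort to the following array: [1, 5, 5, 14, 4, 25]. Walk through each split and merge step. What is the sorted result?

Merge sort trace:

Split: [1, 5, 5, 14, 4, 25] -> [1, 5, 5] and [14, 4, 25]
  Split: [1, 5, 5] -> [1] and [5, 5]
    Split: [5, 5] -> [5] and [5]
    Merge: [5] + [5] -> [5, 5]
  Merge: [1] + [5, 5] -> [1, 5, 5]
  Split: [14, 4, 25] -> [14] and [4, 25]
    Split: [4, 25] -> [4] and [25]
    Merge: [4] + [25] -> [4, 25]
  Merge: [14] + [4, 25] -> [4, 14, 25]
Merge: [1, 5, 5] + [4, 14, 25] -> [1, 4, 5, 5, 14, 25]

Final sorted array: [1, 4, 5, 5, 14, 25]

The merge sort proceeds by recursively splitting the array and merging sorted halves.
After all merges, the sorted array is [1, 4, 5, 5, 14, 25].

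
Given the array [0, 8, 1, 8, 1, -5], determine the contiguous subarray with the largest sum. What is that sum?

Using Kadane's algorithm on [0, 8, 1, 8, 1, -5]:

Scanning through the array:
Position 1 (value 8): max_ending_here = 8, max_so_far = 8
Position 2 (value 1): max_ending_here = 9, max_so_far = 9
Position 3 (value 8): max_ending_here = 17, max_so_far = 17
Position 4 (value 1): max_ending_here = 18, max_so_far = 18
Position 5 (value -5): max_ending_here = 13, max_so_far = 18

Maximum subarray: [0, 8, 1, 8, 1]
Maximum sum: 18

The maximum subarray is [0, 8, 1, 8, 1] with sum 18. This subarray runs from index 0 to index 4.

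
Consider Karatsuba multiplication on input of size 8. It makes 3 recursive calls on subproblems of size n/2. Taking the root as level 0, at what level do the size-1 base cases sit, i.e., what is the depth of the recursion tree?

For divide and conquer with division factor 2:

Problem sizes at each level:
Level 0: 8
Level 1: 4
Level 2: 2
Level 3: 1

The root is level 0 and the size-1 base case is level 3 (the tree spans levels 0 through 3, i.e. 4 levels counting the root), so the depth is the number of divisions: log_2(8) = 3

The recursion tree depth is log_2(8) = 3. At each level, the problem size is divided by 2, so it takes 3 divisions to reduce to a base case of size 1. The algorithm makes 3 recursive calls at each level.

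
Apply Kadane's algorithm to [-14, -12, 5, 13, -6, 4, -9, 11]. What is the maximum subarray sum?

Using Kadane's algorithm on [-14, -12, 5, 13, -6, 4, -9, 11]:

Scanning through the array:
Position 1 (value -12): max_ending_here = -12, max_so_far = -12
Position 2 (value 5): max_ending_here = 5, max_so_far = 5
Position 3 (value 13): max_ending_here = 18, max_so_far = 18
Position 4 (value -6): max_ending_here = 12, max_so_far = 18
Position 5 (value 4): max_ending_here = 16, max_so_far = 18
Position 6 (value -9): max_ending_here = 7, max_so_far = 18
Position 7 (value 11): max_ending_here = 18, max_so_far = 18

Maximum subarray: [5, 13]
Maximum sum: 18

The maximum subarray is [5, 13] with sum 18. This subarray runs from index 2 to index 3.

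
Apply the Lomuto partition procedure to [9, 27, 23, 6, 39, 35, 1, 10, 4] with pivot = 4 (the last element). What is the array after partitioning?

Lomuto partition with pivot = 4:

Initial array: [9, 27, 23, 6, 39, 35, 1, 10, 4]

arr[0]=9 > 4: no swap
arr[1]=27 > 4: no swap
arr[2]=23 > 4: no swap
arr[3]=6 > 4: no swap
arr[4]=39 > 4: no swap
arr[5]=35 > 4: no swap
arr[6]=1 <= 4: swap with position 0, array becomes [1, 27, 23, 6, 39, 35, 9, 10, 4]
arr[7]=10 > 4: no swap

Place pivot at position 1: [1, 4, 23, 6, 39, 35, 9, 10, 27]
Pivot position: 1

After partitioning with pivot 4, the array becomes [1, 4, 23, 6, 39, 35, 9, 10, 27]. The pivot is placed at index 1. All elements to the left of the pivot are <= 4, and all elements to the right are > 4.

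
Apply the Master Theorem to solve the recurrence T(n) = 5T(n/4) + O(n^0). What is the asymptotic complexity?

Master Theorem for T(n) = 5T(n/4) + O(n^0):

a = 5, b = 4, c = 0
log_b(a) = log_4(5) = 1.1610

Case 1: c = 0 < log_4(5) = 1.1610
T(n) = O(n^(log_4 5))

For T(n) = 5T(n/4) + O(n^0): log_4(5) = 1.1610. This is Case 1 of the Master Theorem (c < log_b(a), work dominated by leaves), giving O(n^(log_4 5)).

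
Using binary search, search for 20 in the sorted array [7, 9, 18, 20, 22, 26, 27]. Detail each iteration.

Binary search for 20 in [7, 9, 18, 20, 22, 26, 27]:

lo=0, hi=6, mid=3, arr[mid]=20 -> Found target at index 3!

Binary search finds 20 at index 3 after 1 comparisons. The search repeatedly halves the search space by comparing with the middle element.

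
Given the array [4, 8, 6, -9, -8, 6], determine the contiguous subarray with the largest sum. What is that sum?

Using Kadane's algorithm on [4, 8, 6, -9, -8, 6]:

Scanning through the array:
Position 1 (value 8): max_ending_here = 12, max_so_far = 12
Position 2 (value 6): max_ending_here = 18, max_so_far = 18
Position 3 (value -9): max_ending_here = 9, max_so_far = 18
Position 4 (value -8): max_ending_here = 1, max_so_far = 18
Position 5 (value 6): max_ending_here = 7, max_so_far = 18

Maximum subarray: [4, 8, 6]
Maximum sum: 18

The maximum subarray is [4, 8, 6] with sum 18. This subarray runs from index 0 to index 2.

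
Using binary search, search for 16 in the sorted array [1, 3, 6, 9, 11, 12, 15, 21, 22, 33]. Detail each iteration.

Binary search for 16 in [1, 3, 6, 9, 11, 12, 15, 21, 22, 33]:

lo=0, hi=9, mid=4, arr[mid]=11 -> 11 < 16, search right half
lo=5, hi=9, mid=7, arr[mid]=21 -> 21 > 16, search left half
lo=5, hi=6, mid=5, arr[mid]=12 -> 12 < 16, search right half
lo=6, hi=6, mid=6, arr[mid]=15 -> 15 < 16, search right half
lo=7 > hi=6, target 16 not found

Binary search determines that 16 is not in the array after 4 comparisons. The search space was exhausted without finding the target.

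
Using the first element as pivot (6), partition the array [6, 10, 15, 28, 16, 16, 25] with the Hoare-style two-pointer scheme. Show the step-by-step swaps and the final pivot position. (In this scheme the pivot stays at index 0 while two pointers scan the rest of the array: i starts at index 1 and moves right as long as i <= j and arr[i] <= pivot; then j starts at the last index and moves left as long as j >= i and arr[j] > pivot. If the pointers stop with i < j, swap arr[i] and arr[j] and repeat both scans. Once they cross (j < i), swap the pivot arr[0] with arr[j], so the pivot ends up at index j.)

Hoare-style two-pointer partition with pivot = 6:

Initial array: [6, 10, 15, 28, 16, 16, 25]

Pointers start at i = 1, j = 6.
i ends at 1, j ends at 0: the pointers have crossed (j < i), so scanning stops.

j = 0, so swapping arr[0] with arr[j] leaves the pivot at position 0: [6, 10, 15, 28, 16, 16, 25]
Pivot position: 0

After partitioning with pivot 6, the array becomes [6, 10, 15, 28, 16, 16, 25]. The pivot is placed at index 0. All elements to the left of the pivot are <= 6, and all elements to the right are > 6.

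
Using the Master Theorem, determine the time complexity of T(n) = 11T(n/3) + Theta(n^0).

Master Theorem for T(n) = 11T(n/3) + O(n^0):

a = 11, b = 3, c = 0
log_b(a) = log_3(11) = 2.1827

Case 1: c = 0 < log_3(11) = 2.1827
T(n) = O(n^(log_3 11))

For T(n) = 11T(n/3) + O(n^0): log_3(11) = 2.1827. This is Case 1 of the Master Theorem (c < log_b(a), work dominated by leaves), giving O(n^(log_3 11)).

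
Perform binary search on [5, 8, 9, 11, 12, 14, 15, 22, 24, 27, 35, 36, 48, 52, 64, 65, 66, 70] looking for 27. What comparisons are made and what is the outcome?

Binary search for 27 in [5, 8, 9, 11, 12, 14, 15, 22, 24, 27, 35, 36, 48, 52, 64, 65, 66, 70]:

lo=0, hi=17, mid=8, arr[mid]=24 -> 24 < 27, search right half
lo=9, hi=17, mid=13, arr[mid]=52 -> 52 > 27, search left half
lo=9, hi=12, mid=10, arr[mid]=35 -> 35 > 27, search left half
lo=9, hi=9, mid=9, arr[mid]=27 -> Found target at index 9!

Binary search finds 27 at index 9 after 4 comparisons. The search repeatedly halves the search space by comparing with the middle element.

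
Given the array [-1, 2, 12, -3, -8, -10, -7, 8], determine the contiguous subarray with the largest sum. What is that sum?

Using Kadane's algorithm on [-1, 2, 12, -3, -8, -10, -7, 8]:

Scanning through the array:
Position 1 (value 2): max_ending_here = 2, max_so_far = 2
Position 2 (value 12): max_ending_here = 14, max_so_far = 14
Position 3 (value -3): max_ending_here = 11, max_so_far = 14
Position 4 (value -8): max_ending_here = 3, max_so_far = 14
Position 5 (value -10): max_ending_here = -7, max_so_far = 14
Position 6 (value -7): max_ending_here = -7, max_so_far = 14
Position 7 (value 8): max_ending_here = 8, max_so_far = 14

Maximum subarray: [2, 12]
Maximum sum: 14

The maximum subarray is [2, 12] with sum 14. This subarray runs from index 1 to index 2.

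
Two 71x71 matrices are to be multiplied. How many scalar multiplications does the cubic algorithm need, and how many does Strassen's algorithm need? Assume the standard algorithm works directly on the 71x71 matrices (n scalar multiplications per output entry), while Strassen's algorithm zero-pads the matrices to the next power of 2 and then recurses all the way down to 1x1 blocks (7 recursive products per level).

Matrix multiplication for 71x71 matrices:

Strassen's algorithm requires power-of-2 dimensions. Pad 71x71 to 128x128 (next power of 2).

Standard algorithm: 71^3 = 357911 multiplications
Strassen's algorithm: 7^(log2(128)) = 7^7 = 823543 multiplications
Difference: 357911 - 823543 = -465632 (Strassen uses MORE here due to padding overhead — for small or just-over-power-of-2 n, padding can outweigh the per-level savings)

Standard: 357911 multiplications (71^3). Strassen: 823543 multiplications (7^7, after padding to 128x128). Strassen reduces 8 recursive multiplications to 7 at each level.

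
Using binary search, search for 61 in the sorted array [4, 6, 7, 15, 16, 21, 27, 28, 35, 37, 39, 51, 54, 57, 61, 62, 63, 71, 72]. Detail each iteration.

Binary search for 61 in [4, 6, 7, 15, 16, 21, 27, 28, 35, 37, 39, 51, 54, 57, 61, 62, 63, 71, 72]:

lo=0, hi=18, mid=9, arr[mid]=37 -> 37 < 61, search right half
lo=10, hi=18, mid=14, arr[mid]=61 -> Found target at index 14!

Binary search finds 61 at index 14 after 2 comparisons. The search repeatedly halves the search space by comparing with the middle element.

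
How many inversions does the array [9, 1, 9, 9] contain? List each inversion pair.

Finding inversions in [9, 1, 9, 9]:

(0, 1): arr[0]=9 > arr[1]=1

Total inversions: 1

The array has 1 inversion(s): (0,1). Each pair (i,j) satisfies i < j and arr[i] > arr[j].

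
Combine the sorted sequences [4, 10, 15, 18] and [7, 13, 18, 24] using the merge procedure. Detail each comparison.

Merging process:

Compare 4 vs 7: take 4 from left. Merged: [4]
Compare 10 vs 7: take 7 from right. Merged: [4, 7]
Compare 10 vs 13: take 10 from left. Merged: [4, 7, 10]
Compare 15 vs 13: take 13 from right. Merged: [4, 7, 10, 13]
Compare 15 vs 18: take 15 from left. Merged: [4, 7, 10, 13, 15]
Compare 18 vs 18: take 18 from left. Merged: [4, 7, 10, 13, 15, 18]
Append remaining from right: [18, 24]. Merged: [4, 7, 10, 13, 15, 18, 18, 24]

Final merged array: [4, 7, 10, 13, 15, 18, 18, 24]
Total comparisons: 6

The merged array is [4, 7, 10, 13, 15, 18, 18, 24], requiring 6 comparisons. The merge step runs in O(n) time where n is the total number of elements.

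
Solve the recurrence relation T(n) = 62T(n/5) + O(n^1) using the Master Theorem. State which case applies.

Master Theorem for T(n) = 62T(n/5) + O(n^1):

a = 62, b = 5, c = 1
log_b(a) = log_5(62) = 2.5643

Case 1: c = 1 < log_5(62) = 2.5643
T(n) = O(n^(log_5 62))

For T(n) = 62T(n/5) + O(n^1): log_5(62) = 2.5643. This is Case 1 of the Master Theorem (c < log_b(a), work dominated by leaves), giving O(n^(log_5 62)).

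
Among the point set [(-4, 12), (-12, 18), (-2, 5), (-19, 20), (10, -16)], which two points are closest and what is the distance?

Computing all pairwise distances among 5 points:

d((-4, 12), (-12, 18)) = 10.0
d((-4, 12), (-2, 5)) = 7.2801 <-- minimum
d((-4, 12), (-19, 20)) = 17.0
d((-4, 12), (10, -16)) = 31.305
d((-12, 18), (-2, 5)) = 16.4012
d((-12, 18), (-19, 20)) = 7.2801 <-- minimum
d((-12, 18), (10, -16)) = 40.4969
d((-2, 5), (-19, 20)) = 22.6716
d((-2, 5), (10, -16)) = 24.1868
d((-19, 20), (10, -16)) = 46.2277

Minimum distance: 7.2801 (tie among 2 pairs: (-4, 12) and (-2, 5); (-12, 18) and (-19, 20))

The minimum Euclidean distance is 7.2801. There is a tie: 2 pairs achieve this minimum — (-4, 12) and (-2, 5); (-12, 18) and (-19, 20). Any of these is a valid closest pair. For 5 points, brute-force pairwise comparison is shown above. For large n, the divide-and-conquer algorithm (sort by x, recurse on halves, check the dividing strip) achieves O(n log n).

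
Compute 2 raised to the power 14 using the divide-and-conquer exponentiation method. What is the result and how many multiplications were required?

Computing 2^14 by squaring (build up from 2^1; each line after the first costs one multiplication):

2^1 = 2
2^2 = (2^1)^2 = 2^2 = 4
2^3 = 2 * 2^2 = 2 * 4 = 8
2^6 = (2^3)^2 = 8^2 = 64
2^7 = 2 * 2^6 = 2 * 64 = 128
2^14 = (2^7)^2 = 128^2 = 16384

Result: 16384
Multiplications needed: 5 (5 lines after 2^1)

2^14 = 16384. Using exponentiation by squaring, this requires 5 multiplications. The key idea: if the exponent is even, square the half-power; if odd, multiply by the base once.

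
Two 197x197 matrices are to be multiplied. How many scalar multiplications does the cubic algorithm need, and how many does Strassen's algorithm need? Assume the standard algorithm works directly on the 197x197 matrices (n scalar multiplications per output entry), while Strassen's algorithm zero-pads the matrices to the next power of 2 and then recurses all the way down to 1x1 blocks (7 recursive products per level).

Matrix multiplication for 197x197 matrices:

Strassen's algorithm requires power-of-2 dimensions. Pad 197x197 to 256x256 (next power of 2).

Standard algorithm: 197^3 = 7645373 multiplications
Strassen's algorithm: 7^(log2(256)) = 7^8 = 5764801 multiplications
Savings: 7645373 - 5764801 = 1880572 multiplications

Standard: 7645373 multiplications (197^3). Strassen: 5764801 multiplications (7^8, after padding to 256x256). Strassen reduces 8 recursive multiplications to 7 at each level.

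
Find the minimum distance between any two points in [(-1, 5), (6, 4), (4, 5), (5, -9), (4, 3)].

Computing all pairwise distances among 5 points:

d((-1, 5), (6, 4)) = 7.0711
d((-1, 5), (4, 5)) = 5.0
d((-1, 5), (5, -9)) = 15.2315
d((-1, 5), (4, 3)) = 5.3852
d((6, 4), (4, 5)) = 2.2361
d((6, 4), (5, -9)) = 13.0384
d((6, 4), (4, 3)) = 2.2361
d((4, 5), (5, -9)) = 14.0357
d((4, 5), (4, 3)) = 2.0 <-- minimum
d((5, -9), (4, 3)) = 12.0416

Closest pair: (4, 5) and (4, 3) with distance 2.0

The closest pair is (4, 5) and (4, 3) with Euclidean distance 2.0. For 5 points, brute-force pairwise comparison is shown above. For large n, the divide-and-conquer algorithm (sort by x, recurse on halves, check the dividing strip) achieves O(n log n).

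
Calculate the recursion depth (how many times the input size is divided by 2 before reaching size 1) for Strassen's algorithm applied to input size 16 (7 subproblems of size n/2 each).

For divide and conquer with division factor 2:

Problem sizes at each level:
Level 0: 16
Level 1: 8
Level 2: 4
Level 3: 2
Level 4: 1

The root is level 0 and the size-1 base case is level 4 (the tree spans levels 0 through 4, i.e. 5 levels counting the root), so the depth is the number of divisions: log_2(16) = 4

The recursion tree depth is log_2(16) = 4. At each level, the problem size is divided by 2, so it takes 4 divisions to reduce to a base case of size 1. The algorithm makes 7 recursive calls at each level.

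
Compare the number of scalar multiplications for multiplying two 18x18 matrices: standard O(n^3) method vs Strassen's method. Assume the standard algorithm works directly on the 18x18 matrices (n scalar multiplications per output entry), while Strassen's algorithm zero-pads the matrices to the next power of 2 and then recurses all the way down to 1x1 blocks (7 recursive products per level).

Matrix multiplication for 18x18 matrices:

Strassen's algorithm requires power-of-2 dimensions. Pad 18x18 to 32x32 (next power of 2).

Standard algorithm: 18^3 = 5832 multiplications
Strassen's algorithm: 7^(log2(32)) = 7^5 = 16807 multiplications
Difference: 5832 - 16807 = -10975 (Strassen uses MORE here due to padding overhead — for small or just-over-power-of-2 n, padding can outweigh the per-level savings)

Standard: 5832 multiplications (18^3). Strassen: 16807 multiplications (7^5, after padding to 32x32). Strassen reduces 8 recursive multiplications to 7 at each level.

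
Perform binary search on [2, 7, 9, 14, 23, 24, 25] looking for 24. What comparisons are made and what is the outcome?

Binary search for 24 in [2, 7, 9, 14, 23, 24, 25]:

lo=0, hi=6, mid=3, arr[mid]=14 -> 14 < 24, search right half
lo=4, hi=6, mid=5, arr[mid]=24 -> Found target at index 5!

Binary search finds 24 at index 5 after 2 comparisons. The search repeatedly halves the search space by comparing with the middle element.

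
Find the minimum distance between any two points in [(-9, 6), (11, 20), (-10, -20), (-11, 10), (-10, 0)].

Computing all pairwise distances among 5 points:

d((-9, 6), (11, 20)) = 24.4131
d((-9, 6), (-10, -20)) = 26.0192
d((-9, 6), (-11, 10)) = 4.4721 <-- minimum
d((-9, 6), (-10, 0)) = 6.0828
d((11, 20), (-10, -20)) = 45.1774
d((11, 20), (-11, 10)) = 24.1661
d((11, 20), (-10, 0)) = 29.0
d((-10, -20), (-11, 10)) = 30.0167
d((-10, -20), (-10, 0)) = 20.0
d((-11, 10), (-10, 0)) = 10.0499

Closest pair: (-9, 6) and (-11, 10) with distance 4.4721

The closest pair is (-9, 6) and (-11, 10) with Euclidean distance 4.4721. For 5 points, brute-force pairwise comparison is shown above. For large n, the divide-and-conquer algorithm (sort by x, recurse on halves, check the dividing strip) achieves O(n log n).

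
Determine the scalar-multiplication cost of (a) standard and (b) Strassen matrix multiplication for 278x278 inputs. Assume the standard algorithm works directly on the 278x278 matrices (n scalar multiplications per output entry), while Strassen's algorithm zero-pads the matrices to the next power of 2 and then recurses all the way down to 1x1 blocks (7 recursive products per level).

Matrix multiplication for 278x278 matrices:

Strassen's algorithm requires power-of-2 dimensions. Pad 278x278 to 512x512 (next power of 2).

Standard algorithm: 278^3 = 21484952 multiplications
Strassen's algorithm: 7^(log2(512)) = 7^9 = 40353607 multiplications
Difference: 21484952 - 40353607 = -18868655 (Strassen uses MORE here due to padding overhead — for small or just-over-power-of-2 n, padding can outweigh the per-level savings)

Standard: 21484952 multiplications (278^3). Strassen: 40353607 multiplications (7^9, after padding to 512x512). Strassen reduces 8 recursive multiplications to 7 at each level.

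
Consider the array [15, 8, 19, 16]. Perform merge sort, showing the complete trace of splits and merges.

Merge sort trace:

Split: [15, 8, 19, 16] -> [15, 8] and [19, 16]
  Split: [15, 8] -> [15] and [8]
  Merge: [15] + [8] -> [8, 15]
  Split: [19, 16] -> [19] and [16]
  Merge: [19] + [16] -> [16, 19]
Merge: [8, 15] + [16, 19] -> [8, 15, 16, 19]

Final sorted array: [8, 15, 16, 19]

The merge sort proceeds by recursively splitting the array and merging sorted halves.
After all merges, the sorted array is [8, 15, 16, 19].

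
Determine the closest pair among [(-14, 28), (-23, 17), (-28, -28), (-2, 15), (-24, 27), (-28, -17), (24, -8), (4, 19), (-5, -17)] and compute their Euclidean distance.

Computing all pairwise distances among 9 points:

d((-14, 28), (-23, 17)) = 14.2127
d((-14, 28), (-28, -28)) = 57.7235
d((-14, 28), (-2, 15)) = 17.6918
d((-14, 28), (-24, 27)) = 10.0499
d((-14, 28), (-28, -17)) = 47.1275
d((-14, 28), (24, -8)) = 52.345
d((-14, 28), (4, 19)) = 20.1246
d((-14, 28), (-5, -17)) = 45.8912
d((-23, 17), (-28, -28)) = 45.2769
d((-23, 17), (-2, 15)) = 21.095
d((-23, 17), (-24, 27)) = 10.0499
d((-23, 17), (-28, -17)) = 34.3657
d((-23, 17), (24, -8)) = 53.2353
d((-23, 17), (4, 19)) = 27.074
d((-23, 17), (-5, -17)) = 38.4708
d((-28, -28), (-2, 15)) = 50.2494
d((-28, -28), (-24, 27)) = 55.1453
d((-28, -28), (-28, -17)) = 11.0
d((-28, -28), (24, -8)) = 55.7136
d((-28, -28), (4, 19)) = 56.8595
d((-28, -28), (-5, -17)) = 25.4951
d((-2, 15), (-24, 27)) = 25.0599
d((-2, 15), (-28, -17)) = 41.2311
d((-2, 15), (24, -8)) = 34.7131
d((-2, 15), (4, 19)) = 7.2111 <-- minimum
d((-2, 15), (-5, -17)) = 32.1403
d((-24, 27), (-28, -17)) = 44.1814
d((-24, 27), (24, -8)) = 59.4054
d((-24, 27), (4, 19)) = 29.1204
d((-24, 27), (-5, -17)) = 47.927
d((-28, -17), (24, -8)) = 52.7731
d((-28, -17), (4, 19)) = 48.1664
d((-28, -17), (-5, -17)) = 23.0
d((24, -8), (4, 19)) = 33.6006
d((24, -8), (-5, -17)) = 30.3645
d((4, 19), (-5, -17)) = 37.108

Closest pair: (-2, 15) and (4, 19) with distance 7.2111

The closest pair is (-2, 15) and (4, 19) with Euclidean distance 7.2111. For 9 points, brute-force pairwise comparison is shown above. For large n, the divide-and-conquer algorithm (sort by x, recurse on halves, check the dividing strip) achieves O(n log n).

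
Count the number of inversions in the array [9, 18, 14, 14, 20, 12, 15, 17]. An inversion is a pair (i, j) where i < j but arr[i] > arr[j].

Finding inversions in [9, 18, 14, 14, 20, 12, 15, 17]:

(1, 2): arr[1]=18 > arr[2]=14
(1, 3): arr[1]=18 > arr[3]=14
(1, 5): arr[1]=18 > arr[5]=12
(1, 6): arr[1]=18 > arr[6]=15
(1, 7): arr[1]=18 > arr[7]=17
(2, 5): arr[2]=14 > arr[5]=12
(3, 5): arr[3]=14 > arr[5]=12
(4, 5): arr[4]=20 > arr[5]=12
(4, 6): arr[4]=20 > arr[6]=15
(4, 7): arr[4]=20 > arr[7]=17

Total inversions: 10

The array has 10 inversion(s): (1,2), (1,3), (1,5), (1,6), (1,7), (2,5), (3,5), (4,5), (4,6), (4,7). Each pair (i,j) satisfies i < j and arr[i] > arr[j].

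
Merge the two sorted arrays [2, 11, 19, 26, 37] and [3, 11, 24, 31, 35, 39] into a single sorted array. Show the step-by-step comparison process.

Merging process:

Compare 2 vs 3: take 2 from left. Merged: [2]
Compare 11 vs 3: take 3 from right. Merged: [2, 3]
Compare 11 vs 11: take 11 from left. Merged: [2, 3, 11]
Compare 19 vs 11: take 11 from right. Merged: [2, 3, 11, 11]
Compare 19 vs 24: take 19 from left. Merged: [2, 3, 11, 11, 19]
Compare 26 vs 24: take 24 from right. Merged: [2, 3, 11, 11, 19, 24]
Compare 26 vs 31: take 26 from left. Merged: [2, 3, 11, 11, 19, 24, 26]
Compare 37 vs 31: take 31 from right. Merged: [2, 3, 11, 11, 19, 24, 26, 31]
Compare 37 vs 35: take 35 from right. Merged: [2, 3, 11, 11, 19, 24, 26, 31, 35]
Compare 37 vs 39: take 37 from left. Merged: [2, 3, 11, 11, 19, 24, 26, 31, 35, 37]
Append remaining from right: [39]. Merged: [2, 3, 11, 11, 19, 24, 26, 31, 35, 37, 39]

Final merged array: [2, 3, 11, 11, 19, 24, 26, 31, 35, 37, 39]
Total comparisons: 10

The merged array is [2, 3, 11, 11, 19, 24, 26, 31, 35, 37, 39], requiring 10 comparisons. The merge step runs in O(n) time where n is the total number of elements.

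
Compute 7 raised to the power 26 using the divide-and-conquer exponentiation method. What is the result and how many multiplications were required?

Computing 7^26 by squaring (build up from 7^1; each line after the first costs one multiplication):

7^1 = 7
7^2 = (7^1)^2 = 7^2 = 49
7^3 = 7 * 7^2 = 7 * 49 = 343
7^6 = (7^3)^2 = 343^2 = 117649
7^12 = (7^6)^2 = 117649^2 = 13841287201
7^13 = 7 * 7^12 = 7 * 13841287201 = 96889010407
7^26 = (7^13)^2 = 96889010407^2 = 9387480337647754305649

Result: 9387480337647754305649
Multiplications needed: 6 (6 lines after 7^1)

7^26 = 9387480337647754305649. Using exponentiation by squaring, this requires 6 multiplications. The key idea: if the exponent is even, square the half-power; if odd, multiply by the base once.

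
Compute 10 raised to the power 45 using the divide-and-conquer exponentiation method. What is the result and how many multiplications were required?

Computing 10^45 by squaring (build up from 10^1; each line after the first costs one multiplication):

10^1 = 10
10^2 = (10^1)^2 = 10^2 = 100
10^4 = (10^2)^2 = 100^2 = 10000
10^5 = 10 * 10^4 = 10 * 10000 = 100000
10^10 = (10^5)^2 = 100000^2 = 10000000000
10^11 = 10 * 10^10 = 10 * 10000000000 = 100000000000
10^22 = (10^11)^2 = 100000000000^2 = 10000000000000000000000
10^44 = (10^22)^2 = 10000000000000000000000^2 = 100000000000000000000000000000000000000000000
10^45 = 10 * 10^44 = 10 * 100000000000000000000000000000000000000000000 = 1000000000000000000000000000000000000000000000

Result: 1000000000000000000000000000000000000000000000
Multiplications needed: 8 (8 lines after 10^1)

10^45 = 1000000000000000000000000000000000000000000000. Using exponentiation by squaring, this requires 8 multiplications. The key idea: if the exponent is even, square the half-power; if odd, multiply by the base once.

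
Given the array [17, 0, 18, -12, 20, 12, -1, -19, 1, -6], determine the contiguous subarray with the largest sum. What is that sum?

Using Kadane's algorithm on [17, 0, 18, -12, 20, 12, -1, -19, 1, -6]:

Scanning through the array:
Position 1 (value 0): max_ending_here = 17, max_so_far = 17
Position 2 (value 18): max_ending_here = 35, max_so_far = 35
Position 3 (value -12): max_ending_here = 23, max_so_far = 35
Position 4 (value 20): max_ending_here = 43, max_so_far = 43
Position 5 (value 12): max_ending_here = 55, max_so_far = 55
Position 6 (value -1): max_ending_here = 54, max_so_far = 55
Position 7 (value -19): max_ending_here = 35, max_so_far = 55
Position 8 (value 1): max_ending_here = 36, max_so_far = 55
Position 9 (value -6): max_ending_here = 30, max_so_far = 55

Maximum subarray: [17, 0, 18, -12, 20, 12]
Maximum sum: 55

The maximum subarray is [17, 0, 18, -12, 20, 12] with sum 55. This subarray runs from index 0 to index 5.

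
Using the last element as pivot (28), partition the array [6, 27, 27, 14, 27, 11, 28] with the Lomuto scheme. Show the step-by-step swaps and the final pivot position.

Lomuto partition with pivot = 28:

Initial array: [6, 27, 27, 14, 27, 11, 28]

arr[0]=6 <= 28: swap with position 0, array becomes [6, 27, 27, 14, 27, 11, 28]
arr[1]=27 <= 28: swap with position 1, array becomes [6, 27, 27, 14, 27, 11, 28]
arr[2]=27 <= 28: swap with position 2, array becomes [6, 27, 27, 14, 27, 11, 28]
arr[3]=14 <= 28: swap with position 3, array becomes [6, 27, 27, 14, 27, 11, 28]
arr[4]=27 <= 28: swap with position 4, array becomes [6, 27, 27, 14, 27, 11, 28]
arr[5]=11 <= 28: swap with position 5, array becomes [6, 27, 27, 14, 27, 11, 28]

Place pivot at position 6: [6, 27, 27, 14, 27, 11, 28]
Pivot position: 6

After partitioning with pivot 28, the array becomes [6, 27, 27, 14, 27, 11, 28]. The pivot is placed at index 6. All elements to the left of the pivot are <= 28, and all elements to the right are > 28.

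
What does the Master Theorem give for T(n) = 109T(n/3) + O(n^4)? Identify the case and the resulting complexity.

Master Theorem for T(n) = 109T(n/3) + O(n^4):

a = 109, b = 3, c = 4
log_b(a) = log_3(109) = 4.2702

Case 1: c = 4 < log_3(109) = 4.2702
T(n) = O(n^(log_3 109))

For T(n) = 109T(n/3) + O(n^4): log_3(109) = 4.2702. This is Case 1 of the Master Theorem (c < log_b(a), work dominated by leaves), giving O(n^(log_3 109)).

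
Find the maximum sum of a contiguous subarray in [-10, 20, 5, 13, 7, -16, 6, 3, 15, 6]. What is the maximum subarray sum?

Using Kadane's algorithm on [-10, 20, 5, 13, 7, -16, 6, 3, 15, 6]:

Scanning through the array:
Position 1 (value 20): max_ending_here = 20, max_so_far = 20
Position 2 (value 5): max_ending_here = 25, max_so_far = 25
Position 3 (value 13): max_ending_here = 38, max_so_far = 38
Position 4 (value 7): max_ending_here = 45, max_so_far = 45
Position 5 (value -16): max_ending_here = 29, max_so_far = 45
Position 6 (value 6): max_ending_here = 35, max_so_far = 45
Position 7 (value 3): max_ending_here = 38, max_so_far = 45
Position 8 (value 15): max_ending_here = 53, max_so_far = 53
Position 9 (value 6): max_ending_here = 59, max_so_far = 59

Maximum subarray: [20, 5, 13, 7, -16, 6, 3, 15, 6]
Maximum sum: 59

The maximum subarray is [20, 5, 13, 7, -16, 6, 3, 15, 6] with sum 59. This subarray runs from index 1 to index 9.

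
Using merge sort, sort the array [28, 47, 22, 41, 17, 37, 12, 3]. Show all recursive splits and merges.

Merge sort trace:

Split: [28, 47, 22, 41, 17, 37, 12, 3] -> [28, 47, 22, 41] and [17, 37, 12, 3]
  Split: [28, 47, 22, 41] -> [28, 47] and [22, 41]
    Split: [28, 47] -> [28] and [47]
    Merge: [28] + [47] -> [28, 47]
    Split: [22, 41] -> [22] and [41]
    Merge: [22] + [41] -> [22, 41]
  Merge: [28, 47] + [22, 41] -> [22, 28, 41, 47]
  Split: [17, 37, 12, 3] -> [17, 37] and [12, 3]
    Split: [17, 37] -> [17] and [37]
    Merge: [17] + [37] -> [17, 37]
    Split: [12, 3] -> [12] and [3]
    Merge: [12] + [3] -> [3, 12]
  Merge: [17, 37] + [3, 12] -> [3, 12, 17, 37]
Merge: [22, 28, 41, 47] + [3, 12, 17, 37] -> [3, 12, 17, 22, 28, 37, 41, 47]

Final sorted array: [3, 12, 17, 22, 28, 37, 41, 47]

The merge sort proceeds by recursively splitting the array and merging sorted halves.
After all merges, the sorted array is [3, 12, 17, 22, 28, 37, 41, 47].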